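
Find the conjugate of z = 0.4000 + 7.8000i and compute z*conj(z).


z_bar = 0.4000 - 7.8000i
z*z_bar = 0.4^2 + 7.8^2 = 0.16 + 60.84 = 61

z_bar = 0.4000 - 7.8000i, z*z_bar = 61


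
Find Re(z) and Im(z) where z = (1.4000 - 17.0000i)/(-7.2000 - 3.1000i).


Multiply by conjugate: (1.4000 - 17.0000i)(-7.2000 + 3.1000i) / ((-7.2)^2 + (-3.1)^2)
Numerator real = 1.4*(-7.2) - (17)*(-3.1) = 42.62
Numerator imag = -17*(-7.2) - 1.4*(-3.1) = 126.74
Denominator = 61.45
Re(z) = 42.62/61.45 = 0.6936
Im(z) = 126.74/61.45 = 2.0625

Re(z) = 0.6936, Im(z) = 2.0625


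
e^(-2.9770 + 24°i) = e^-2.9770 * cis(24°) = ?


e^-2.9770 = 0.0509
cos(24°) = 0.9135
sin(24°) = 0.4067
Real = 0.0509*0.9135 = 0.0465
Imag = 0.0509*0.4067 = 0.0207

0.0465 + 0.0207i


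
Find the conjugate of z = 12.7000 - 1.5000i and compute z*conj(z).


z_bar = 12.7000 + 1.5000i
z*z_bar = 12.7^2 + (-1.5)^2 = 161.29 + 2.25 = 163.54

z_bar = 12.7000 + 1.5000i, z*z_bar = 163.54


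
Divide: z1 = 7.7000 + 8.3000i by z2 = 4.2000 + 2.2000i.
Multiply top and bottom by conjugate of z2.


Conjugate of z2 = 4.2000 - 2.2000i
Numerator: (7.7000 + 8.3000i)(4.2000 - 2.2000i) = 50.6000 + 17.9200i
Denominator: 4.2^2 + 2.2^2 = 22.48
Result = (50.6000 + 17.9200i)/22.48

2.2509 + 0.7972i


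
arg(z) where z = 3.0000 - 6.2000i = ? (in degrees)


Re = 3, Im = -6.2
arg = atan2(-6.2, 3) = -64.1790 degrees

arg(z) = -64.1790 degrees


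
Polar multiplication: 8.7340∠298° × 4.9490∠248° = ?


r = 8.7340 * 4.9490 = 43.2246
theta = 298° + 248° = 546° = 186° (mod 360)

43.2246 cis(186°)


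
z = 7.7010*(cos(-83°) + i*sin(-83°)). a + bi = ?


a = 7.7010*cos(-83°) = 7.7010*0.12187 = 0.9385
b = 7.7010*sin(-83°) = 7.7010*(-0.99255) = -7.6436

0.9385 - 7.6436i


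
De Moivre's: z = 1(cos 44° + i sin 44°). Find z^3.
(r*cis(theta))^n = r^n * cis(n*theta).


r^3 = 1^3 = 1
n*theta = 3*44° = 132° = 132° (mod 360)
a = 1*cos(132°) = -0.6691
b = 1*sin(132°) = 0.7431

1 cis(132°) = -0.6691 + 0.7431i


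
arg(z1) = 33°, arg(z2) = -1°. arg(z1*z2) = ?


arg(z1*z2) = 33° - 1° = 32°
Normalized to (-180°, 180°]: 32°

32°


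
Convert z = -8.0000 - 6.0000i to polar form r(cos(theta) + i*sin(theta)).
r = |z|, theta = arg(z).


r = sqrt(64+36) = sqrt(100) = 10.0000
theta = atan2(-6, -8) = -143.1301 degrees

r = 10.0000, theta = -143.1301 degrees


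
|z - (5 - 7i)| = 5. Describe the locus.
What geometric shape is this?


|z - z0| = r is a circle with center z0 and radius r.
Center = (5, -7), radius = 5

Circle with center (5, -7) and radius 5


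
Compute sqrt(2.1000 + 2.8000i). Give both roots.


|z| = sqrt(4.41+7.84) = 3.5000
sqrt((|z|+a)/2) = sqrt((3.5000+2.1)/2) = sqrt(2.8000) = 1.6733
sqrt((|z|-a)/2) = sqrt((3.5000-2.1)/2) = sqrt(0.7000) = 0.8367

±(1.6733 + 0.8367i) i.e. 1.6733 + 0.8367i and -1.6733 - 0.8367i


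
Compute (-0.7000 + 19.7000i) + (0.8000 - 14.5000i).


Real: -0.7 + 0.8 = 0.1
Imag: 19.7 - 14.5 = 5.2

0.1000 + 5.2000i


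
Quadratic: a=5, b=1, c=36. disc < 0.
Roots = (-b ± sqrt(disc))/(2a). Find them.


disc = 1^2 - 4*5*36 = 1 - 720 = -719
sqrt(|disc|) = sqrt(719) = 26.8142
Real part = -1/(2*5) = -0.1000
Imag part = 26.8142/(2*5) = 2.6814

-0.1000 ± 2.6814i


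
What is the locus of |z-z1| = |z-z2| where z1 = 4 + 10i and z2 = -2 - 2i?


Equal distances means the locus is the perpendicular bisector of z1 and z2.
Midpoint = ((4+(-2))/2, (10+(-2))/2) = (1.0000, 4.0000)

Perpendicular bisector through (1.0000, 4.0000)


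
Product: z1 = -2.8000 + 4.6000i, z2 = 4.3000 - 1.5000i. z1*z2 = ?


Real = -2.8*4.3 - 4.6*(-1.5) = -12.04 - (-6.9) = -5.14
Imag = -2.8*(-1.5) + 4.3*4.6 = 4.2 + 19.78 = 23.98

-5.1400 + 23.9800i


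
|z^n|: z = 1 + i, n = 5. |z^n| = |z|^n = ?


|z| = sqrt(1+1) = sqrt(2) = 1.4142
|z^5| = |z|^5 = (sqrt(2))^5 = 2^2 * sqrt(2) = 4*sqrt(2)

|z^5| = 4*sqrt(2) ≈ 5.6569


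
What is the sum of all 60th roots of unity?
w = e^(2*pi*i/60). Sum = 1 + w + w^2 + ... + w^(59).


The sum of all 60th roots of unity is 0.
Geometric series: (1 - w^60)/(1 - w) = (1-1)/(1-w) = 0 since w^60 = 1, w ≠ 1.
Alternatively: coefficient of z^59 in z^60 - 1 is 0.

0


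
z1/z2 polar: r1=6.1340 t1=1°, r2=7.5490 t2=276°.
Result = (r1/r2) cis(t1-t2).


r = 6.1340 / 7.5490 = 0.8126
theta = 1° - 276° = -275° = 85° (mod 360)

0.8126 cis(85°)


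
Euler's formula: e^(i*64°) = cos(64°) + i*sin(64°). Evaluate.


cos(64°) = 0.4384
sin(64°) = 0.8988

e^(i*64°) = 0.4384 + 0.8988i


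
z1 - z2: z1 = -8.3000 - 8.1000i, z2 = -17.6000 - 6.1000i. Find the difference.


Real: -8.3 + 17.6 = 9.3
Imag: -8.1 + 6.1 = -2

9.3000 - 2.0000i


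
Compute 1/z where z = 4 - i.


|z|^2 = 16+1 = 17
1/z = (4 + 1i)/17

1/z = 0.2353 + 0.0588i


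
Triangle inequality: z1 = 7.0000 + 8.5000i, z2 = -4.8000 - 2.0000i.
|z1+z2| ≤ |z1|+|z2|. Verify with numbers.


|z1| = sqrt(7^2 + 8.5^2) = sqrt(121.25) = 11.0114
|z2| = sqrt((-4.8)^2 + (-2)^2) = sqrt(27.04) = 5.2000
z1+z2 = 2.2000 + 6.5000i
|z1+z2| = sqrt(47.09) = 6.8622
|z1|+|z2| = 11.0114 + 5.2000 = 16.2114

|z1+z2| = 6.8622 ≤ |z1|+|z2| = 16.2114 (verified)


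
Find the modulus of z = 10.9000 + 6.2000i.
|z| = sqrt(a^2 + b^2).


|z| = sqrt(10.9^2 + 6.2^2) = sqrt(118.81 + 38.44) = sqrt(157.25) = 12.5399

|z| = 12.5399


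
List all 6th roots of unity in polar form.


The 6th roots of unity are cis(360k/6°) for k=0..5
Angle step = 360/6 = 60°
Primitive root: cis(60°)
Primitive root = 0.5000 + 0.8660i

6 roots at angles: 0°, 60°, 120°, 180°, 240°, 300°


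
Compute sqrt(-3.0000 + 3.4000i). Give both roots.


|z| = sqrt(9+11.56) = 4.5343
sqrt((|z|+a)/2) = sqrt((4.5343+(-3))/2) = sqrt(0.7672) = 0.8759
sqrt((|z|-a)/2) = sqrt((4.5343-(-3))/2) = sqrt(3.7672) = 1.9409

±(0.8759 + 1.9409i) i.e. 0.8759 + 1.9409i and -0.8759 - 1.9409i


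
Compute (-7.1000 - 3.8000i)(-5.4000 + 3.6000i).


Real = -7.1*(-5.4) - (-3.8)*3.6 = 38.34 - (-13.68) = 52.02
Imag = -7.1*3.6 - (5.4)*(-3.8) = -25.56 + 20.52 = -5.04

52.0200 - 5.0400i


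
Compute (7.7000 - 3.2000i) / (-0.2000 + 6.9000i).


Conjugate of z2 = -0.2000 - 6.9000i
Numerator: (7.7000 - 3.2000i)(-0.2000 - 6.9000i) = -23.6200 - 52.4900i
Denominator: (-0.2)^2 + 6.9^2 = 47.65
Result = (-23.6200 - 52.4900i)/47.65

-0.4957 - 1.1016i


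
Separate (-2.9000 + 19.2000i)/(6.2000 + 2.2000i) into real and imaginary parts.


Multiply by conjugate: (-2.9000 + 19.2000i)(6.2000 - 2.2000i) / (6.2^2 + 2.2^2)
Numerator real = -2.9*6.2 + 19.2*2.2 = 24.26
Numerator imag = 19.2*6.2 - (-2.9)*2.2 = 125.42
Denominator = 43.28
Re(z) = 24.26/43.28 = 0.5605
Im(z) = 125.42/43.28 = 2.8979

Re(z) = 0.5605, Im(z) = 2.8979


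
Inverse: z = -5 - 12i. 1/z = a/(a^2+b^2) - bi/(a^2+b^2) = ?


|z|^2 = 25+144 = 169
1/z = (-5 + 12i)/169

1/z = -0.0296 + 0.0710i


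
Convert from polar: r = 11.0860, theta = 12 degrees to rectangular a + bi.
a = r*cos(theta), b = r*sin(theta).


a = 11.0860*cos(12°) = 11.0860*0.978148 = 10.8437
b = 11.0860*sin(12°) = 11.0860*0.20791 = 2.3049

10.8437 + 2.3049i


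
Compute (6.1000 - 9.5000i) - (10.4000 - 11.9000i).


Real: 6.1 - 10.4 = -4.3
Imag: -9.5 + 11.9 = 2.4

-4.3000 + 2.4000i


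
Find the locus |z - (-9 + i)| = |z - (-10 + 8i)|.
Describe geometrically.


Equal distances means the locus is the perpendicular bisector of z1 and z2.
Midpoint = ((-9+(-10))/2, (1+8)/2) = (-9.5000, 4.5000)

Perpendicular bisector through (-9.5000, 4.5000)


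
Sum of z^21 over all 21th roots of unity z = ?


The roots are w_k = w^k with w = e^(2*pi*i/21), and (w^k)^21 = (w^21)^k.
So S = 1 + u + u^2 + ... + u^(20) with u = w^21.
21 = 1*21 + 0, so 21 is a multiple of 21 and u = (w^21)^1 = 1.
Every one of the 21 terms equals 1: S = 21

S = 21


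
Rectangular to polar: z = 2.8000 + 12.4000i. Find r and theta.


r = sqrt(7.84+153.76) = sqrt(161.6) = 12.7122
theta = atan2(12.4, 2.8) = 77.2756 degrees

r = 12.7122, theta = 77.2756 degrees


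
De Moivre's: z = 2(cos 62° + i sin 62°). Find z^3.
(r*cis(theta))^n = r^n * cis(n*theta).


r^3 = 2^3 = 8
n*theta = 3*62° = 186° = 186° (mod 360)
a = 8*cos(186°) = -7.9562
b = 8*sin(186°) = -0.8362

8 cis(186°) = -7.9562 - 0.8362i


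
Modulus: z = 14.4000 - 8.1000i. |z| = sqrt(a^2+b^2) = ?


|z| = sqrt(14.4^2 + (-8.1)^2) = sqrt(207.36 + 65.61) = sqrt(272.97) = 16.5218

|z| = 16.5218


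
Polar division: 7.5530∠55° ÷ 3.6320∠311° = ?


r = 7.5530 / 3.6320 = 2.0796
theta = 55° - 311° = -256° = 104° (mod 360)

2.0796 cis(104°)


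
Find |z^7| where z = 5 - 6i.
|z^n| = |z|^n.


|z| = sqrt(25+36) = sqrt(61) = 7.8102
|z^7| = |z|^7 = (sqrt(61))^7 = 61^3 * sqrt(61) = 226981*sqrt(61)

|z^7| = 226981*sqrt(61) ≈ 1772778.2817


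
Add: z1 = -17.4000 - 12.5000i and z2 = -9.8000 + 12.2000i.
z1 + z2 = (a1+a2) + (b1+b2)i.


Real: -17.4 - 9.8 = -27.2
Imag: -12.5 + 12.2 = -0.3

-27.2000 - 0.3000i


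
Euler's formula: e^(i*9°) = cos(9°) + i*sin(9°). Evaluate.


cos(9°) = 0.9877
sin(9°) = 0.1564

e^(i*9°) = 0.9877 + 0.1564i


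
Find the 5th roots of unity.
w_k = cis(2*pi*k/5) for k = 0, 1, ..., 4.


The 5th roots of unity are cis(360k/5°) for k=0..4
Angle step = 360/5 = 72°
Primitive root: cis(72°)
Primitive root = 0.3090 + 0.9511i

5 roots at angles: 0°, 72°, 144°, 216°, 288°


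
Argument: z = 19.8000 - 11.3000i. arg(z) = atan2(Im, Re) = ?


Re = 19.8, Im = -11.3
arg = atan2(-11.3, 19.8) = -29.7137 degrees

arg(z) = -29.7137 degrees


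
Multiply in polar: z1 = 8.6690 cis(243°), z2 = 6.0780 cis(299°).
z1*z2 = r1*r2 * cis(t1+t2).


r = 8.6690 * 6.0780 = 52.6902
theta = 243° + 299° = 542° = 182° (mod 360)

52.6902 cis(182°)


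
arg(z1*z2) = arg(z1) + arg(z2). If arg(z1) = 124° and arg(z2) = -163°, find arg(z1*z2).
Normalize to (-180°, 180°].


arg(z1*z2) = 124° - 163° = -39°
Normalized to (-180°, 180°]: -39°

-39°


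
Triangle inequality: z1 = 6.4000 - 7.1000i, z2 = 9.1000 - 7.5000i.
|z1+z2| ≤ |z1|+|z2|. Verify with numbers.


|z1| = sqrt(6.4^2 + (-7.1)^2) = sqrt(91.37) = 9.5588
|z2| = sqrt(9.1^2 + (-7.5)^2) = sqrt(139.06) = 11.7924
z1+z2 = 15.5000 - 14.6000i
|z1+z2| = sqrt(453.41) = 21.2934
|z1|+|z2| = 9.5588 + 11.7924 = 21.3512

|z1+z2| = 21.2934 ≤ |z1|+|z2| = 21.3512 (verified)


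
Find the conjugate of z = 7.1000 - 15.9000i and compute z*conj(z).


z_bar = 7.1000 + 15.9000i
z*z_bar = 7.1^2 + (-15.9)^2 = 50.41 + 252.81 = 303.22

z_bar = 7.1000 + 15.9000i, z*z_bar = 303.22


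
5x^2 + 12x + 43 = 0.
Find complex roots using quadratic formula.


disc = 12^2 - 4*5*43 = 144 - 860 = -716
sqrt(|disc|) = sqrt(716) = 26.7582
Real part = -12/(2*5) = -1.2000
Imag part = 26.7582/(2*5) = 2.6758

-1.2000 ± 2.6758i


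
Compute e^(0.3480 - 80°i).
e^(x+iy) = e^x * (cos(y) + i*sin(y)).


e^0.3480 = 1.4162
cos(-80°) = 0.1736
sin(-80°) = -0.9848
Real = 1.4162*0.1736 = 0.2459
Imag = 1.4162*(-0.9848) = -1.3947

0.2459 - 1.3947i


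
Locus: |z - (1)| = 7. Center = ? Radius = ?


|z - z0| = r is a circle with center z0 and radius r.
Center = (1, 0), radius = 7

Circle with center (1, 0) and radius 7


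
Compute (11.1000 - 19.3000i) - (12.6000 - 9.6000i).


Real: 11.1 - 12.6 = -1.5
Imag: -19.3 + 9.6 = -9.7

-1.5000 - 9.7000i


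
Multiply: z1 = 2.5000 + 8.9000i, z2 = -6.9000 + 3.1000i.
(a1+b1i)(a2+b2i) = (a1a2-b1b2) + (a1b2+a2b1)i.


Real = 2.5*(-6.9) - 8.9*3.1 = -17.25 - 27.59 = -44.84
Imag = 2.5*3.1 - (6.9)*8.9 = 7.75 - (61.41) = -53.66

-44.8400 - 53.6600i


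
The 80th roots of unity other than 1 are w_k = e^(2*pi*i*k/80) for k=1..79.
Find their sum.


With w = e^(2*pi*i/80), all 80 of the 80th roots of unity w^0 = 1, w, ..., w^(79) sum to 0: 1 + w + ... + w^(79) = (1 - w^80)/(1 - w) = 0 since w^80 = 1, w ≠ 1.
Removing the root 1: w + w^2 + ... + w^(79) = 0 - 1 = -1

Sum = -1


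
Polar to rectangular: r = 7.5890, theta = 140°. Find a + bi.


a = 7.5890*cos(140°) = 7.5890*(-0.76604) = -5.8135
b = 7.5890*sin(140°) = 7.5890*0.64279 = 4.8781

-5.8135 + 4.8781i


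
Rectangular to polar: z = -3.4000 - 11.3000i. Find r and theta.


r = sqrt(11.56+127.69) = sqrt(139.25) = 11.8004
theta = atan2(-11.3, -3.4) = -106.7458 degrees

r = 11.8004, theta = -106.7458 degrees


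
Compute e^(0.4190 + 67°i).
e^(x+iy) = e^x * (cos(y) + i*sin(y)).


e^0.4190 = 1.52044
cos(67°) = 0.39073
sin(67°) = 0.9205
Real = 1.52044*0.39073 = 0.5941
Imag = 1.52044*0.9205 = 1.3996

0.5941 + 1.3996i


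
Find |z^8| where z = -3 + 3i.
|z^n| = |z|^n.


|z| = sqrt(9+9) = sqrt(18) = 4.2426
|z^8| = |z|^8 = (sqrt(18))^8 = 18^4 = 104976

|z^8| = 104976


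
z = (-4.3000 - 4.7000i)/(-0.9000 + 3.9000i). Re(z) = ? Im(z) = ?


Multiply by conjugate: (-4.3000 - 4.7000i)(-0.9000 - 3.9000i) / ((-0.9)^2 + 3.9^2)
Numerator real = -4.3*(-0.9) - (4.7)*3.9 = -14.46
Numerator imag = -4.7*(-0.9) - (-4.3)*3.9 = 21
Denominator = 16.02
Re(z) = -14.46/16.02 = -0.9026
Im(z) = 21/16.02 = 1.3109

Re(z) = -0.9026, Im(z) = 1.3109


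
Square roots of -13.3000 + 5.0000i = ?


|z| = sqrt(176.89+25) = 14.2088
sqrt((|z|+a)/2) = sqrt((14.2088+(-13.3))/2) = sqrt(0.4544) = 0.6741
sqrt((|z|-a)/2) = sqrt((14.2088-(-13.3))/2) = sqrt(13.7544) = 3.7087

±(0.6741 + 3.7087i) i.e. 0.6741 + 3.7087i and -0.6741 - 3.7087i


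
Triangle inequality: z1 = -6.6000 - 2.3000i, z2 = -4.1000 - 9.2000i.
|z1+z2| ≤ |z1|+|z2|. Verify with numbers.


|z1| = sqrt((-6.6)^2 + (-2.3)^2) = sqrt(48.85) = 6.9893
|z2| = sqrt((-4.1)^2 + (-9.2)^2) = sqrt(101.45) = 10.0722
z1+z2 = -10.7000 - 11.5000i
|z1+z2| = sqrt(246.74) = 15.7080
|z1|+|z2| = 6.9893 + 10.0722 = 17.0615

|z1+z2| = 15.7080 ≤ |z1|+|z2| = 17.0615 (verified)


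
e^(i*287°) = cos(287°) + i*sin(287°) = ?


cos(287°) = 0.2924
sin(287°) = -0.9563

e^(i*287°) = 0.2924 - 0.9563i


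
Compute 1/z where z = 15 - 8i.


|z|^2 = 225+64 = 289
1/z = (15 + 8i)/289

1/z = 0.0519 + 0.0277i


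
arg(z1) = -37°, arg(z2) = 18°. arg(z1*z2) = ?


arg(z1*z2) = -37° + 18° = -19°
Normalized to (-180°, 180°]: -19°

-19°


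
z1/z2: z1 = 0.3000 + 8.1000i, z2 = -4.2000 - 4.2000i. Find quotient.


Conjugate of z2 = -4.2000 + 4.2000i
Numerator: (0.3000 + 8.1000i)(-4.2000 + 4.2000i) = -35.2800 - 32.7600i
Denominator: (-4.2)^2 + (-4.2)^2 = 35.28
Result = (-35.2800 - 32.7600i)/35.28

-1.0000 - 0.9286i


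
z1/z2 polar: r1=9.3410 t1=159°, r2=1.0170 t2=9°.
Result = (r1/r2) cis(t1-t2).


r = 9.3410 / 1.0170 = 9.1849
theta = 159° - 9° = 150° = 150° (mod 360)

9.1849 cis(150°)


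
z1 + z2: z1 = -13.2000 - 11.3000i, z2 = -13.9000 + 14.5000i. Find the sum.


Real: -13.2 - 13.9 = -27.1
Imag: -11.3 + 14.5 = 3.2

-27.1000 + 3.2000i


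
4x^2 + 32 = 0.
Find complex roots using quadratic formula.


disc = 0^2 - 4*4*32 = 0 - 512 = -512
sqrt(|disc|) = sqrt(512) = 22.6274
Real part = 0/(2*4) = 0
Imag part = 22.6274/(2*4) = 2.8284

0 ± 2.8284i


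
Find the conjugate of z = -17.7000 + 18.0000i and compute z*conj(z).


z_bar = -17.7000 - 18.0000i
z*z_bar = (-17.7)^2 + 18^2 = 313.29 + 324 = 637.29

z_bar = -17.7000 - 18.0000i, z*z_bar = 637.29


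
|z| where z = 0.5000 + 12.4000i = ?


|z| = sqrt(0.5^2 + 12.4^2) = sqrt(0.25 + 153.76) = sqrt(154.01) = 12.4101

|z| = 12.4101


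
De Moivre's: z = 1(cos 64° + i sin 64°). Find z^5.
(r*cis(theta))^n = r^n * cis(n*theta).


r^5 = 1^5 = 1
n*theta = 5*64° = 320° = 320° (mod 360)
a = 1*cos(320°) = 0.7660
b = 1*sin(320°) = -0.6428

1 cis(320°) = 0.7660 - 0.6428i


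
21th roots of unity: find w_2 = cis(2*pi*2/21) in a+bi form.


Angle = 360*2/21 = 34.2857°
a = cos(34.2857°) = 0.8262
b = sin(34.2857°) = 0.5633

0.8262 + 0.5633i


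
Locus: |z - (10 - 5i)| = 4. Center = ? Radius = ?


|z - z0| = r is a circle with center z0 and radius r.
Center = (10, -5), radius = 4

Circle with center (10, -5) and radius 4


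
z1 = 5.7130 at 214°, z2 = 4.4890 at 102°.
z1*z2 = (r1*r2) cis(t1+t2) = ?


r = 5.7130 * 4.4890 = 25.6457
theta = 214° + 102° = 316° = 316° (mod 360)

25.6457 cis(316°)


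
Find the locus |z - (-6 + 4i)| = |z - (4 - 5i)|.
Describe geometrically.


Equal distances means the locus is the perpendicular bisector of z1 and z2.
Midpoint = ((-6+4)/2, (4+(-5))/2) = (-1.0000, -0.5000)

Perpendicular bisector through (-1.0000, -0.5000)


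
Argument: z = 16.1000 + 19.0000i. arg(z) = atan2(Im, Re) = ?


Re = 16.1, Im = 19
arg = atan2(19, 16.1) = 49.7231 degrees

arg(z) = 49.7231 degrees


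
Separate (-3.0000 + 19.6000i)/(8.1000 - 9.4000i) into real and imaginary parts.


Multiply by conjugate: (-3.0000 + 19.6000i)(8.1000 + 9.4000i) / (8.1^2 + (-9.4)^2)
Numerator real = -3*8.1 + 19.6*(-9.4) = -208.54
Numerator imag = 19.6*8.1 - (-3)*(-9.4) = 130.56
Denominator = 153.97
Re(z) = -208.54/153.97 = -1.3544
Im(z) = 130.56/153.97 = 0.8480

Re(z) = -1.3544, Im(z) = 0.8480


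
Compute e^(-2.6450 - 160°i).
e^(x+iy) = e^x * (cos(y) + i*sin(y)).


e^-2.6450 = 0.0710
cos(-160°) = -0.9397
sin(-160°) = -0.342
Real = 0.0710*(-0.9397) = -0.0667
Imag = 0.0710*(-0.342) = -0.0243

-0.0667 - 0.0243i


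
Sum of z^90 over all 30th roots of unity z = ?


The roots are w_k = w^k with w = e^(2*pi*i/30), and (w^k)^90 = (w^90)^k.
So S = 1 + u + u^2 + ... + u^(29) with u = w^90.
90 = 3*30 + 0, so 90 is a multiple of 30 and u = (w^30)^3 = 1.
Every one of the 30 terms equals 1: S = 30

S = 30


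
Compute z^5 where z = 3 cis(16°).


r^5 = 3^5 = 243
n*theta = 5*16° = 80° = 80° (mod 360)
a = 243*cos(80°) = 42.1965
b = 243*sin(80°) = 239.3083

243 cis(80°) = 42.1965 + 239.3083i


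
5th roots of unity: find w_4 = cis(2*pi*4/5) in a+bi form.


Angle = 360*4/5 = 288°
a = cos(288°) = 0.3090
b = sin(288°) = -0.9511

0.3090 - 0.9511i


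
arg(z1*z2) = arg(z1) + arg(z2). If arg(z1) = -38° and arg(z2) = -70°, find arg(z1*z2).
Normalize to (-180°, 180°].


arg(z1*z2) = -38° - 70° = -108°
Normalized to (-180°, 180°]: -108°

-108°


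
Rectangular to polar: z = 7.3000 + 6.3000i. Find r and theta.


r = sqrt(53.29+39.69) = sqrt(92.98) = 9.6426
theta = atan2(6.3, 7.3) = 40.7946 degrees

r = 9.6426, theta = 40.7946 degrees


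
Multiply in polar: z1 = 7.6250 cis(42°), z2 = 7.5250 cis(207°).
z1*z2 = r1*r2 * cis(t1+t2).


r = 7.6250 * 7.5250 = 57.3781
theta = 42° + 207° = 249° = 249° (mod 360)

57.3781 cis(249°)


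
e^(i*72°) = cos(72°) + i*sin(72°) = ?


cos(72°) = 0.3090
sin(72°) = 0.9511

e^(i*72°) = 0.3090 + 0.9511i


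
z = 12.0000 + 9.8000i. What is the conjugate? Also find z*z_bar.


z_bar = 12.0000 - 9.8000i
z*z_bar = 12^2 + 9.8^2 = 144 + 96.04 = 240.04

z_bar = 12.0000 - 9.8000i, z*z_bar = 240.04


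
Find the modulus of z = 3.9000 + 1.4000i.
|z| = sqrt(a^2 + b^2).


|z| = sqrt(3.9^2 + 1.4^2) = sqrt(15.21 + 1.96) = sqrt(17.17) = 4.1437

|z| = 4.1437


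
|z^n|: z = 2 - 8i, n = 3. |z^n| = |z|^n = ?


|z| = sqrt(4+64) = sqrt(68) = 8.2462
|z^3| = |z|^3 = (sqrt(68))^3 = 68*sqrt(68)

|z^3| = 68*sqrt(68) ≈ 560.7424


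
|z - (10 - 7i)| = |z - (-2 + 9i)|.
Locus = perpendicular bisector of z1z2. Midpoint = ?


Equal distances means the locus is the perpendicular bisector of z1 and z2.
Midpoint = ((10+(-2))/2, (-7+9)/2) = (4.0000, 1.0000)

Perpendicular bisector through (4.0000, 1.0000)


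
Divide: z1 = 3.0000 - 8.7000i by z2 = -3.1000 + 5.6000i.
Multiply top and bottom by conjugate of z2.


Conjugate of z2 = -3.1000 - 5.6000i
Numerator: (3.0000 - 8.7000i)(-3.1000 - 5.6000i) = -58.0200 + 10.1700i
Denominator: (-3.1)^2 + 5.6^2 = 40.97
Result = (-58.0200 + 10.1700i)/40.97

-1.4162 + 0.2482i


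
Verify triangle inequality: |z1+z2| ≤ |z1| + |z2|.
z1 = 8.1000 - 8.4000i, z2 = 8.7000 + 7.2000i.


|z1| = sqrt(8.1^2 + (-8.4)^2) = sqrt(136.17) = 11.6692
|z2| = sqrt(8.7^2 + 7.2^2) = sqrt(127.53) = 11.2929
z1+z2 = 16.8000 - 1.2000i
|z1+z2| = sqrt(283.68) = 16.8428
|z1|+|z2| = 11.6692 + 11.2929 = 22.9621

|z1+z2| = 16.8428 ≤ |z1|+|z2| = 22.9621 (verified)


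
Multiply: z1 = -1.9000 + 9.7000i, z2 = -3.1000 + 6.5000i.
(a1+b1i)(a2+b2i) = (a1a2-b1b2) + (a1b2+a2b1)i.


Real = -1.9*(-3.1) - 9.7*6.5 = 5.89 - 63.05 = -57.16
Imag = -1.9*6.5 - (3.1)*9.7 = -12.35 - (30.07) = -42.42

-57.1600 - 42.4200i


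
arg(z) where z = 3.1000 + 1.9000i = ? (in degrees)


Re = 3.1, Im = 1.9
arg = atan2(1.9, 3.1) = 31.5043 degrees

arg(z) = 31.5043 degrees


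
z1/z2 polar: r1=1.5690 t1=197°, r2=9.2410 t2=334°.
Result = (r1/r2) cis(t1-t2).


r = 1.5690 / 9.2410 = 0.1698
theta = 197° - 334° = -137° = 223° (mod 360)

0.1698 cis(223°)


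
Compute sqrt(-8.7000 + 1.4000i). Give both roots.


|z| = sqrt(75.69+1.96) = 8.8119
sqrt((|z|+a)/2) = sqrt((8.8119+(-8.7))/2) = sqrt(0.0560) = 0.2366
sqrt((|z|-a)/2) = sqrt((8.8119-(-8.7))/2) = sqrt(8.7560) = 2.9590

±(0.2366 + 2.9590i) i.e. 0.2366 + 2.9590i and -0.2366 - 2.9590i


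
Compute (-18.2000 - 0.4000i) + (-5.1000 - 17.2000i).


Real: -18.2 - 5.1 = -23.3
Imag: -0.4 - 17.2 = -17.6

-23.3000 - 17.6000i


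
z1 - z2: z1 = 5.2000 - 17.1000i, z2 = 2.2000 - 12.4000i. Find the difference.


Real: 5.2 - 2.2 = 3
Imag: -17.1 + 12.4 = -4.7

3.0000 - 4.7000i


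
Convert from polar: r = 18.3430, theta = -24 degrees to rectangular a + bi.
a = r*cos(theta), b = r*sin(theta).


a = 18.3430*cos(-24°) = 18.3430*0.91355 = 16.7572
b = 18.3430*sin(-24°) = 18.3430*(-0.40674) = -7.4608

16.7572 - 7.4608i


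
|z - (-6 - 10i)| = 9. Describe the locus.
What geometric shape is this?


|z - z0| = r is a circle with center z0 and radius r.
Center = (-6, -10), radius = 9

Circle with center (-6, -10) and radius 9


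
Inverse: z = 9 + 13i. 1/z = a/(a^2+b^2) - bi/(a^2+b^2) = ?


|z|^2 = 81+169 = 250
1/z = (9 - 13i)/250

1/z = 0.0360 - 0.0520i


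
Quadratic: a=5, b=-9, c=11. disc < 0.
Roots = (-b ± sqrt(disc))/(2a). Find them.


disc = (-9)^2 - 4*5*11 = 81 - 220 = -139
sqrt(|disc|) = sqrt(139) = 11.7898
Real part = 9/(2*5) = 0.9000
Imag part = 11.7898/(2*5) = 1.1790

0.9000 ± 1.1790i


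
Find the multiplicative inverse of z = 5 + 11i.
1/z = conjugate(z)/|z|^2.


|z|^2 = 25+121 = 146
1/z = (5 - 11i)/146

1/z = 0.0342 - 0.0753i


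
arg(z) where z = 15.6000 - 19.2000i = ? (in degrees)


Re = 15.6, Im = -19.2
arg = atan2(-19.2, 15.6) = -50.9061 degrees

arg(z) = -50.9061 degrees


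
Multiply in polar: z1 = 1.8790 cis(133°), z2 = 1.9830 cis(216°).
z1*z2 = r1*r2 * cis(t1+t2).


r = 1.8790 * 1.9830 = 3.7261
theta = 133° + 216° = 349° = 349° (mod 360)

3.7261 cis(349°)


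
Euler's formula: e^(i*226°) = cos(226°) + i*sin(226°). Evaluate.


cos(226°) = -0.6947
sin(226°) = -0.7193

e^(i*226°) = -0.6947 - 0.7193i


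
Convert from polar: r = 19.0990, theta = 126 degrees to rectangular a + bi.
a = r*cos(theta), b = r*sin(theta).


a = 19.0990*cos(126°) = 19.0990*(-0.587785) = -11.2261
b = 19.0990*sin(126°) = 19.0990*0.809017 = 15.4514

-11.2261 + 15.4514i


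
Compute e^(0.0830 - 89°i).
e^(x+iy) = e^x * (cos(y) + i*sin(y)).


e^0.0830 = 1.08654
cos(-89°) = 0.0175
sin(-89°) = -0.99985
Real = 1.08654*0.0175 = 0.0190
Imag = 1.08654*(-0.99985) = -1.0864

0.0190 - 1.0864i


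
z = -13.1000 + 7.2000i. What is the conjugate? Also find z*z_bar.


z_bar = -13.1000 - 7.2000i
z*z_bar = (-13.1)^2 + 7.2^2 = 171.61 + 51.84 = 223.45

z_bar = -13.1000 - 7.2000i, z*z_bar = 223.45


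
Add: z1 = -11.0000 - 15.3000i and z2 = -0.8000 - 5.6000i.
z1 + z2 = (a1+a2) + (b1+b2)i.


Real: -11 - 0.8 = -11.8
Imag: -15.3 - 5.6 = -20.9

-11.8000 - 20.9000i


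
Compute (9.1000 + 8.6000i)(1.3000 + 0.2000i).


Real = 9.1*1.3 - 8.6*0.2 = 11.83 - 1.72 = 10.11
Imag = 9.1*0.2 + 1.3*8.6 = 1.82 + 11.18 = 13

10.1100 + 13.0000i


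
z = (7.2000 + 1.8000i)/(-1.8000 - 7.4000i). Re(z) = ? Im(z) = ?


Multiply by conjugate: (7.2000 + 1.8000i)(-1.8000 + 7.4000i) / ((-1.8)^2 + (-7.4)^2)
Numerator real = 7.2*(-1.8) + 1.8*(-7.4) = -26.28
Numerator imag = 1.8*(-1.8) - 7.2*(-7.4) = 50.04
Denominator = 58
Re(z) = -26.28/58 = -0.4531
Im(z) = 50.04/58 = 0.8628

Re(z) = -0.4531, Im(z) = 0.8628


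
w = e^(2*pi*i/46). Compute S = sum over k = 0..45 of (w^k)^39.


The roots are w_k = w^k with w = e^(2*pi*i/46), and (w^k)^39 = (w^39)^k.
So S = 1 + u + u^2 + ... + u^(45) with u = w^39.
39 = 0*46 + 39, so 39 is not a multiple of 46: u = w^39 ≠ 1 (w is a primitive 46th root), while u^46 = (w^46)^39 = 1.
Geometric series: S = (1 - u^46)/(1 - u) = (1 - 1)/(1 - u) = 0

S = 0


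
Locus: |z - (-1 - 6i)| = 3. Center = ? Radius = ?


|z - z0| = r is a circle with center z0 and radius r.
Center = (-1, -6), radius = 3

Circle with center (-1, -6) and radius 3


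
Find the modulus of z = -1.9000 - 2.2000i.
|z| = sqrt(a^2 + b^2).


|z| = sqrt((-1.9)^2 + (-2.2)^2) = sqrt(3.61 + 4.84) = sqrt(8.45) = 2.9069

|z| = 2.9069


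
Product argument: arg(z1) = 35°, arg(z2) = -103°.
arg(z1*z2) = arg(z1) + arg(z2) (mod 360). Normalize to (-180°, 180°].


arg(z1*z2) = 35° - 103° = -68°
Normalized to (-180°, 180°]: -68°

-68°


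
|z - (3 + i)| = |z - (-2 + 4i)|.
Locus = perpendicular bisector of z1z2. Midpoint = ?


Equal distances means the locus is the perpendicular bisector of z1 and z2.
Midpoint = ((3+(-2))/2, (1+4)/2) = (0.5000, 2.5000)

Perpendicular bisector through (0.5000, 2.5000)


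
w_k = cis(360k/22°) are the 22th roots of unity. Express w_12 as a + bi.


Angle = 360*12/22 = 196.3636°
a = cos(196.3636°) = -0.9595
b = sin(196.3636°) = -0.2817

-0.9595 - 0.2817i


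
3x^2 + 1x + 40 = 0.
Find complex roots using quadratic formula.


disc = 1^2 - 4*3*40 = 1 - 480 = -479
sqrt(|disc|) = sqrt(479) = 21.8861
Real part = -1/(2*3) = -0.1667
Imag part = 21.8861/(2*3) = 3.6477

-0.1667 ± 3.6477i


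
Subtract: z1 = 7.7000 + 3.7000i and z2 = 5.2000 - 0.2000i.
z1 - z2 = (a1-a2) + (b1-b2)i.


Real: 7.7 - 5.2 = 2.5
Imag: 3.7 + 0.2 = 3.9

2.5000 + 3.9000i


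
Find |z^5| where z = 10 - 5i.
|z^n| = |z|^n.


|z| = sqrt(100+25) = sqrt(125) = 11.1803
|z^5| = |z|^5 = (sqrt(125))^5 = 125^2 * sqrt(125) = 15625*sqrt(125)

|z^5| = 15625*sqrt(125) ≈ 174692.8107


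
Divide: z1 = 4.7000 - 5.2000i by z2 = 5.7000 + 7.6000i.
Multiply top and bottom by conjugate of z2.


Conjugate of z2 = 5.7000 - 7.6000i
Numerator: (4.7000 - 5.2000i)(5.7000 - 7.6000i) = -12.7300 - 65.3600i
Denominator: 5.7^2 + 7.6^2 = 90.25
Result = (-12.7300 - 65.3600i)/90.25

-0.1411 - 0.7242i


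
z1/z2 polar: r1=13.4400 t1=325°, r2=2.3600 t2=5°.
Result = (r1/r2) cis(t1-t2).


r = 13.4400 / 2.3600 = 5.6949
theta = 325° - 5° = 320° = 320° (mod 360)

5.6949 cis(320°)


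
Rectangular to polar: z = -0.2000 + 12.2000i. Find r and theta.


r = sqrt(0.04+148.84) = sqrt(148.88) = 12.2016
theta = atan2(12.2, -0.2) = 90.9392 degrees

r = 12.2016, theta = 90.9392 degrees


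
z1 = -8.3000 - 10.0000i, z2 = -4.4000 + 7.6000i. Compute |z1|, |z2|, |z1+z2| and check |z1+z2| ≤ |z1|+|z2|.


|z1| = sqrt((-8.3)^2 + (-10)^2) = sqrt(168.89) = 12.9958
|z2| = sqrt((-4.4)^2 + 7.6^2) = sqrt(77.12) = 8.7818
z1+z2 = -12.7000 - 2.4000i
|z1+z2| = sqrt(167.05) = 12.9248
|z1|+|z2| = 12.9958 + 8.7818 = 21.7776

|z1+z2| = 12.9248 ≤ |z1|+|z2| = 21.7776 (verified)


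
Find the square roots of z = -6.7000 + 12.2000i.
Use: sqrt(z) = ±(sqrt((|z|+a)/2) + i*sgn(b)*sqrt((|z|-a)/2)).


|z| = sqrt(44.89+148.84) = 13.9187
sqrt((|z|+a)/2) = sqrt((13.9187+(-6.7))/2) = sqrt(3.6093) = 1.8998
sqrt((|z|-a)/2) = sqrt((13.9187-(-6.7))/2) = sqrt(10.3093) = 3.2108

±(1.8998 + 3.2108i) i.e. 1.8998 + 3.2108i and -1.8998 - 3.2108i


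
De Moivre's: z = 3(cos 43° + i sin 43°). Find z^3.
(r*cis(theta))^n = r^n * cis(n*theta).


r^3 = 3^3 = 27
n*theta = 3*43° = 129° = 129° (mod 360)
a = 27*cos(129°) = -16.9917
b = 27*sin(129°) = 20.9829

27 cis(129°) = -16.9917 + 20.9829i


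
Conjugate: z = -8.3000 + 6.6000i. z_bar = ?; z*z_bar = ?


z_bar = -8.3000 - 6.6000i
z*z_bar = (-8.3)^2 + 6.6^2 = 68.89 + 43.56 = 112.45

z_bar = -8.3000 - 6.6000i, z*z_bar = 112.45


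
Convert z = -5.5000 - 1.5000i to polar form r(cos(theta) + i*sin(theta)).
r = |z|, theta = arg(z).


r = sqrt(30.25+2.25) = sqrt(32.5) = 5.7009
theta = atan2(-1.5, -5.5) = -164.7449 degrees

r = 5.7009, theta = -164.7449 degrees


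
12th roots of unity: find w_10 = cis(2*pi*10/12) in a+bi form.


Angle = 360*10/12 = 300°
a = cos(300°) = 0.5000
b = sin(300°) = -0.8660

0.5000 - 0.8660i


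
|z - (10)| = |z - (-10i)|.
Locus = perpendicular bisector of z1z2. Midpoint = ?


Equal distances means the locus is the perpendicular bisector of z1 and z2.
Midpoint = ((10+0)/2, (0+(-10))/2) = (5.0000, -5.0000)

Perpendicular bisector through (5.0000, -5.0000)


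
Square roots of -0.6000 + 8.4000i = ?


|z| = sqrt(0.36+70.56) = 8.4214
sqrt((|z|+a)/2) = sqrt((8.4214+(-0.6))/2) = sqrt(3.9107) = 1.9775
sqrt((|z|-a)/2) = sqrt((8.4214-(-0.6))/2) = sqrt(4.5107) = 2.1238

±(1.9775 + 2.1238i) i.e. 1.9775 + 2.1238i and -1.9775 - 2.1238i


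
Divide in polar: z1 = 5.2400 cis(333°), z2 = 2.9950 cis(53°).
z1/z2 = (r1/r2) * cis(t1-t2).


r = 5.2400 / 2.9950 = 1.7496
theta = 333° - 53° = 280° = 280° (mod 360)

1.7496 cis(280°)


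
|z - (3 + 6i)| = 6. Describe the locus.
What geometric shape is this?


|z - z0| = r is a circle with center z0 and radius r.
Center = (3, 6), radius = 6

Circle with center (3, 6) and radius 6


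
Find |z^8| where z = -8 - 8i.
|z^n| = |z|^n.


|z| = sqrt(64+64) = sqrt(128) = 11.3137
|z^8| = |z|^8 = (sqrt(128))^8 = 128^4 = 268435456

|z^8| = 268435456


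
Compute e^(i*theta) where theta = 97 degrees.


cos(97°) = -0.1219
sin(97°) = 0.9925

e^(i*97°) = -0.1219 + 0.9925i


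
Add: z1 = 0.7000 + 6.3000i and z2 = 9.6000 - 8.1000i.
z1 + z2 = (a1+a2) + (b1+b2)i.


Real: 0.7 + 9.6 = 10.3
Imag: 6.3 - 8.1 = -1.8

10.3000 - 1.8000i


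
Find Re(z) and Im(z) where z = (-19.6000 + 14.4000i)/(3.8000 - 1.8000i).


Multiply by conjugate: (-19.6000 + 14.4000i)(3.8000 + 1.8000i) / (3.8^2 + (-1.8)^2)
Numerator real = -19.6*3.8 + 14.4*(-1.8) = -100.4
Numerator imag = 14.4*3.8 - (-19.6)*(-1.8) = 19.44
Denominator = 17.68
Re(z) = -100.4/17.68 = -5.6787
Im(z) = 19.44/17.68 = 1.0995

Re(z) = -5.6787, Im(z) = 1.0995


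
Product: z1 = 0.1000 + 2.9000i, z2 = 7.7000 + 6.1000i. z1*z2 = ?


Real = 0.1*7.7 - 2.9*6.1 = 0.77 - 17.69 = -16.92
Imag = 0.1*6.1 + 7.7*2.9 = 0.61 + 22.33 = 22.94

-16.9200 + 22.9400i


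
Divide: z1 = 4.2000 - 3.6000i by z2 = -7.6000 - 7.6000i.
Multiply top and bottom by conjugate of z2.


Conjugate of z2 = -7.6000 + 7.6000i
Numerator: (4.2000 - 3.6000i)(-7.6000 + 7.6000i) = -4.5600 + 59.2800i
Denominator: (-7.6)^2 + (-7.6)^2 = 115.52
Result = (-4.5600 + 59.2800i)/115.52

-0.0395 + 0.5132i


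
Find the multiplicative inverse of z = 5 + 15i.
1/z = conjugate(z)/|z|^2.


|z|^2 = 25+225 = 250
1/z = (5 - 15i)/250

1/z = 0.0200 - 0.0600i


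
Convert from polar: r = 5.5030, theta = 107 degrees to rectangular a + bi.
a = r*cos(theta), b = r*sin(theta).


a = 5.5030*cos(107°) = 5.5030*(-0.29237) = -1.6089
b = 5.5030*sin(107°) = 5.5030*0.9563 = 5.2625

-1.6089 + 5.2625i


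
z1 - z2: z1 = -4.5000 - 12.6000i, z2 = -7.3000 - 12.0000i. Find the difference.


Real: -4.5 + 7.3 = 2.8
Imag: -12.6 + 12 = -0.6

2.8000 - 0.6000i


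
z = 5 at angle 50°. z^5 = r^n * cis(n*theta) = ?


r^5 = 5^5 = 3125
n*theta = 5*50° = 250° = 250° (mod 360)
a = 3125*cos(250°) = -1068.8129
b = 3125*sin(250°) = -2936.5394

3125 cis(250°) = -1068.8129 - 2936.5394i


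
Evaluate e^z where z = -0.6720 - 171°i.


e^-0.6720 = 0.5107
cos(-171°) = -0.9877
sin(-171°) = -0.1564
Real = 0.5107*(-0.9877) = -0.5044
Imag = 0.5107*(-0.1564) = -0.0799

-0.5044 - 0.0799i


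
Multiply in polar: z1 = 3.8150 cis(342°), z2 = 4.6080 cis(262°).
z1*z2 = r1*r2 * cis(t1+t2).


r = 3.8150 * 4.6080 = 17.5795
theta = 342° + 262° = 604° = 244° (mod 360)

17.5795 cis(244°)


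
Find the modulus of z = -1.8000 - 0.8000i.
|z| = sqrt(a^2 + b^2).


|z| = sqrt((-1.8)^2 + (-0.8)^2) = sqrt(3.24 + 0.64) = sqrt(3.88) = 1.9698

|z| = 1.9698


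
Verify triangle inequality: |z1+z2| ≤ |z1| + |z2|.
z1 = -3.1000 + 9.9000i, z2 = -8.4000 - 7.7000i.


|z1| = sqrt((-3.1)^2 + 9.9^2) = sqrt(107.62) = 10.3740
|z2| = sqrt((-8.4)^2 + (-7.7)^2) = sqrt(129.85) = 11.3952
z1+z2 = -11.5000 + 2.2000i
|z1+z2| = sqrt(137.09) = 11.7085
|z1|+|z2| = 10.3740 + 11.3952 = 21.7692

|z1+z2| = 11.7085 ≤ |z1|+|z2| = 21.7692 (verified)


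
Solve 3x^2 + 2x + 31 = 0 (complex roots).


disc = 2^2 - 4*3*31 = 4 - 372 = -368
sqrt(|disc|) = sqrt(368) = 19.1833
Real part = -2/(2*3) = -0.3333
Imag part = 19.1833/(2*3) = 3.1972

-0.3333 ± 3.1972i


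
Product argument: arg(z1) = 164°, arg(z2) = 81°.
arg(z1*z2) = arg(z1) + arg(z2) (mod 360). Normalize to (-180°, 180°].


arg(z1*z2) = 164° + 81° = 245°
Normalized to (-180°, 180°]: -115°

-115°


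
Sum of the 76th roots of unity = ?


The sum of all 76th roots of unity is 0.
Geometric series: (1 - w^76)/(1 - w) = (1-1)/(1-w) = 0 since w^76 = 1, w ≠ 1.
Alternatively: coefficient of z^75 in z^76 - 1 is 0.

0


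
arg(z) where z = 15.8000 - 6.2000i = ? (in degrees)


Re = 15.8, Im = -6.2
arg = atan2(-6.2, 15.8) = -21.4253 degrees

arg(z) = -21.4253 degrees


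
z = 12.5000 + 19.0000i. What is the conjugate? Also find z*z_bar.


z_bar = 12.5000 - 19.0000i
z*z_bar = 12.5^2 + 19^2 = 156.25 + 361 = 517.25

z_bar = 12.5000 - 19.0000i, z*z_bar = 517.25


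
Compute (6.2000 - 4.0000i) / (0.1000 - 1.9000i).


Conjugate of z2 = 0.1000 + 1.9000i
Numerator: (6.2000 - 4.0000i)(0.1000 + 1.9000i) = 8.2200 + 11.3800i
Denominator: 0.1^2 + (-1.9)^2 = 3.62
Result = (8.2200 + 11.3800i)/3.62

2.2707 + 3.1436i


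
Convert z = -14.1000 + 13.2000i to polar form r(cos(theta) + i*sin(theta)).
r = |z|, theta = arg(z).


r = sqrt(198.81+174.24) = sqrt(373.05) = 19.3145
theta = atan2(13.2, -14.1) = 136.8882 degrees

r = 19.3145, theta = 136.8882 degrees


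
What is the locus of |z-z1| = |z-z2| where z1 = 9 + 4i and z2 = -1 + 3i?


Equal distances means the locus is the perpendicular bisector of z1 and z2.
Midpoint = ((9+(-1))/2, (4+3)/2) = (4.0000, 3.5000)

Perpendicular bisector through (4.0000, 3.5000)


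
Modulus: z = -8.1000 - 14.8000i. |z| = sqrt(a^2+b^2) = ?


|z| = sqrt((-8.1)^2 + (-14.8)^2) = sqrt(65.61 + 219.04) = sqrt(284.65) = 16.8716

|z| = 16.8716


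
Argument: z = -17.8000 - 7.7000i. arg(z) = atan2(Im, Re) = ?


Re = -17.8, Im = -7.7
arg = atan2(-7.7, -17.8) = -156.6075 degrees

arg(z) = -156.6075 degrees


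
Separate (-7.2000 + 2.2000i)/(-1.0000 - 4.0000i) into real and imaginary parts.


Multiply by conjugate: (-7.2000 + 2.2000i)(-1.0000 + 4.0000i) / ((-1)^2 + (-4)^2)
Numerator real = -7.2*(-1) + 2.2*(-4) = -1.6
Numerator imag = 2.2*(-1) - (-7.2)*(-4) = -31
Denominator = 17
Re(z) = -1.6/17 = -0.0941
Im(z) = -31/17 = -1.8235

Re(z) = -0.0941, Im(z) = -1.8235


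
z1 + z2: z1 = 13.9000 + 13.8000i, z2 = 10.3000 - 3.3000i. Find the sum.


Real: 13.9 + 10.3 = 24.2
Imag: 13.8 - 3.3 = 10.5

24.2000 + 10.5000i


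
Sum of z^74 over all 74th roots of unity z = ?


The roots are w_k = w^k with w = e^(2*pi*i/74), and (w^k)^74 = (w^74)^k.
So S = 1 + u + u^2 + ... + u^(73) with u = w^74.
74 = 1*74 + 0, so 74 is a multiple of 74 and u = (w^74)^1 = 1.
Every one of the 74 terms equals 1: S = 74

S = 74


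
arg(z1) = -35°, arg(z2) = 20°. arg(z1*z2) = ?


arg(z1*z2) = -35° + 20° = -15°
Normalized to (-180°, 180°]: -15°

-15°


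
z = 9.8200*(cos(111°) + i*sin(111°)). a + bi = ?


a = 9.8200*cos(111°) = 9.8200*(-0.35837) = -3.5192
b = 9.8200*sin(111°) = 9.8200*0.93358 = 9.1678

-3.5192 + 9.1678i


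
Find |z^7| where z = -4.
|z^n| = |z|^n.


|z| = sqrt(16+0) = sqrt(16) = 4
|z^7| = |z|^7 = 4^7 = 16384

|z^7| = 16384


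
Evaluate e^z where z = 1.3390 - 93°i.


e^1.3390 = 3.8152
cos(-93°) = -0.05234
sin(-93°) = -0.99863
Real = 3.8152*(-0.05234) = -0.1997
Imag = 3.8152*(-0.99863) = -3.8100

-0.1997 - 3.8100i


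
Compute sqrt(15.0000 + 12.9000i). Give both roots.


|z| = sqrt(225+166.41) = 19.7841
sqrt((|z|+a)/2) = sqrt((19.7841+15)/2) = sqrt(17.3920) = 4.1704
sqrt((|z|-a)/2) = sqrt((19.7841-15)/2) = sqrt(2.3920) = 1.5466

±(4.1704 + 1.5466i) i.e. 4.1704 + 1.5466i and -4.1704 - 1.5466i


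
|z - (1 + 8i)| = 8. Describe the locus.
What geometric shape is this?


|z - z0| = r is a circle with center z0 and radius r.
Center = (1, 8), radius = 8

Circle with center (1, 8) and radius 8


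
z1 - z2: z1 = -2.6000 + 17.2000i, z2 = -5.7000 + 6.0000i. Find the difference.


Real: -2.6 + 5.7 = 3.1
Imag: 17.2 - 6 = 11.2

3.1000 + 11.2000i


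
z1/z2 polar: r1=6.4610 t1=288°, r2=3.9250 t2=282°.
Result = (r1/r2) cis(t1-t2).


r = 6.4610 / 3.9250 = 1.6461
theta = 288° - 282° = 6° = 6° (mod 360)

1.6461 cis(6°)


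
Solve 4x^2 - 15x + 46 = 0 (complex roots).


disc = (-15)^2 - 4*4*46 = 225 - 736 = -511
sqrt(|disc|) = sqrt(511) = 22.6053
Real part = 15/(2*4) = 1.8750
Imag part = 22.6053/(2*4) = 2.8257

1.8750 ± 2.8257i


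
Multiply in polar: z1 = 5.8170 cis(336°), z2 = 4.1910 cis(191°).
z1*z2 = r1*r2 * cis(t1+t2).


r = 5.8170 * 4.1910 = 24.3790
theta = 336° + 191° = 527° = 167° (mod 360)

24.3790 cis(167°)


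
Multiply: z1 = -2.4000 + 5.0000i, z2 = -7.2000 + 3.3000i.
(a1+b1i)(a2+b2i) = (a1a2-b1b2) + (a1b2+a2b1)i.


Real = -2.4*(-7.2) - 5*3.3 = 17.28 - 16.5 = 0.78
Imag = -2.4*3.3 - (7.2)*5 = -7.92 - (36) = -43.92

0.7800 - 43.9200i


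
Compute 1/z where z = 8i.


|z|^2 = 0+64 = 64
1/z = (0 - 8i)/64

1/z = 0 - 0.1250i


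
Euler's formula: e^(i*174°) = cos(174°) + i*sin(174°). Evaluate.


cos(174°) = -0.9945
sin(174°) = 0.1045

e^(i*174°) = -0.9945 + 0.1045i


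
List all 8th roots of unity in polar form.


The 8th roots of unity are cis(360k/8°) for k=0..7
Angle step = 360/8 = 45°
Primitive root: cis(45°)
Primitive root = 0.7071 + 0.7071i

8 roots at angles: 0°, 45°, 90°, 135°, 180°, 225°, 270°, 315°


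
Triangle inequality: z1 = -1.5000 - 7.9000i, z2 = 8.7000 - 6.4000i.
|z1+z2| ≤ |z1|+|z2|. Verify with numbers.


|z1| = sqrt((-1.5)^2 + (-7.9)^2) = sqrt(64.66) = 8.0411
|z2| = sqrt(8.7^2 + (-6.4)^2) = sqrt(116.65) = 10.8005
z1+z2 = 7.2000 - 14.3000i
|z1+z2| = sqrt(256.33) = 16.0103
|z1|+|z2| = 8.0411 + 10.8005 = 18.8416

|z1+z2| = 16.0103 ≤ |z1|+|z2| = 18.8416 (verified)


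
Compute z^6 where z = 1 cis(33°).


r^6 = 1^6 = 1
n*theta = 6*33° = 198° = 198° (mod 360)
a = 1*cos(198°) = -0.9511
b = 1*sin(198°) = -0.3090

1 cis(198°) = -0.9511 - 0.3090i


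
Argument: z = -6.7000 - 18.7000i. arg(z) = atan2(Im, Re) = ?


Re = -6.7, Im = -18.7
arg = atan2(-18.7, -6.7) = -109.7120 degrees

arg(z) = -109.7120 degrees


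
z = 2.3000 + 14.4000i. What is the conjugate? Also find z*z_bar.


z_bar = 2.3000 - 14.4000i
z*z_bar = 2.3^2 + 14.4^2 = 5.29 + 207.36 = 212.65

z_bar = 2.3000 - 14.4000i, z*z_bar = 212.65


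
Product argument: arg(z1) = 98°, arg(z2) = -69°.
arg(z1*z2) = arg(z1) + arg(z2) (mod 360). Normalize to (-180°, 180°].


arg(z1*z2) = 98° - 69° = 29°
Normalized to (-180°, 180°]: 29°

29°


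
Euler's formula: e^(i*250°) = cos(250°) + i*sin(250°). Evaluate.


cos(250°) = -0.3420
sin(250°) = -0.9397

e^(i*250°) = -0.3420 - 0.9397i


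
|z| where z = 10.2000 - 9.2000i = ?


|z| = sqrt(10.2^2 + (-9.2)^2) = sqrt(104.04 + 84.64) = sqrt(188.68) = 13.7361

|z| = 13.7361


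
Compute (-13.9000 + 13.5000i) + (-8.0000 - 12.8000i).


Real: -13.9 - 8 = -21.9
Imag: 13.5 - 12.8 = 0.7

-21.9000 + 0.7000i
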